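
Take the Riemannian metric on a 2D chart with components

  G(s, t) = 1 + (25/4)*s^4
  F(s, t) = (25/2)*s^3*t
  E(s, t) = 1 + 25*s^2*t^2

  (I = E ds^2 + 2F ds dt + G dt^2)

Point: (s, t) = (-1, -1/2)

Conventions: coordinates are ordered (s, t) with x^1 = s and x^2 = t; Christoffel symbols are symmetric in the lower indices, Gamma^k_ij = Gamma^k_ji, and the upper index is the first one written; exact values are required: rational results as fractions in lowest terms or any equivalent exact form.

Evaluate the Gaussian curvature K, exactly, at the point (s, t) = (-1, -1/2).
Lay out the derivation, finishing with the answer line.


E = 29/4, F = 25/4, G = 29/4, EG - F^2 = 27/2 at the point
E_s = -25/2, E_t = -25, F_s = -75/4, F_t = -25/2, G_s = -25, G_t = 0
E_tt = 50, F_st = 75/2, G_ss = 75
K follows from Brioschi's formula, (det M1 - det M2)/(EG - F^2)^2.
M1 = [[-E_tt/2 + F_st - G_ss/2, E_s/2, F_s - E_t/2], [F_t - G_s/2, E, F], [G_t/2, F, G]] = [[-25, -25/4, -25/4], [0, 29/4, 25/4], [0, 25/4, 29/4]]; det M1 = -675/2
M2 = [[0, E_t/2, G_s/2], [E_t/2, E, F], [G_s/2, F, G]] = [[0, -25/2, -25/2], [-25/2, 29/4, 25/4], [-25/2, 25/4, 29/4]]; det M2 = -625/2
det M1 - det M2 = -25; K = -25 / (27/2)^2 = -100/729

Answer: K = -100/729


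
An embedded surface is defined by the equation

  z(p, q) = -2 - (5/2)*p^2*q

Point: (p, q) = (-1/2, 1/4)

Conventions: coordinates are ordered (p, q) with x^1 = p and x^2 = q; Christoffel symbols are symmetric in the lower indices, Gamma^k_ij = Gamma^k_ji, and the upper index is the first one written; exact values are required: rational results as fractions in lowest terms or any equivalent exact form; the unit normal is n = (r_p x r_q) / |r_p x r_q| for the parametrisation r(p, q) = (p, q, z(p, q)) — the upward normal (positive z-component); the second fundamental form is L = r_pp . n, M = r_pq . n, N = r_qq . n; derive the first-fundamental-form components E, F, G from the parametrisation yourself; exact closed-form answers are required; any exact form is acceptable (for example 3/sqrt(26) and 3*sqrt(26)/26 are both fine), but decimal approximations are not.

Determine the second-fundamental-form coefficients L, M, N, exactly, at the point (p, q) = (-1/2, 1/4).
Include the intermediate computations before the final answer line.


z_p = 5/8, z_q = -5/8, z_pp = -5/4, z_pq = 5/2, z_qq = 0
E = 89/64, F = -25/64, G = 89/64; answer radicand W^2 = 57/32
unnormalised second-form numerators: l = -5/4, m = 5/2, n = 0; L = l/sqrt(57/32), and similarly M = m/sqrt(W^2), N = n/sqrt(W^2)

Answer: L = -5*sqrt(114)/57, M = 10*sqrt(114)/57, N = 0


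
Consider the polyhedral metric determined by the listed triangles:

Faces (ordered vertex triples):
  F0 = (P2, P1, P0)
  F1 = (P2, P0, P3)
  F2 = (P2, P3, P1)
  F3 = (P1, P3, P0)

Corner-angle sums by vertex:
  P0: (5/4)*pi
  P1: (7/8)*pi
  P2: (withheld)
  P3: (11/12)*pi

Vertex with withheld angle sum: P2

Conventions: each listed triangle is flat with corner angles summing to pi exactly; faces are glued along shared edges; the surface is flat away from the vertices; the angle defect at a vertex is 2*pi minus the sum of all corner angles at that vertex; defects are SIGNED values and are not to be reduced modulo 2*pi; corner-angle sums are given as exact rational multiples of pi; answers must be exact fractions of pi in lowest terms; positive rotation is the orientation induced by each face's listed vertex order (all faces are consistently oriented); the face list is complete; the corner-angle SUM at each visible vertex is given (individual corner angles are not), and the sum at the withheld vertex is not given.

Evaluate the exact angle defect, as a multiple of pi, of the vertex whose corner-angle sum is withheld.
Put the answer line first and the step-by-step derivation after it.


Answer: defect(P2) = (25/24)*pi

V = 4, E = 6, F = 4; chi = V - E + F = 2
Gauss-Bonnet: total defect = 2*pi*chi = 4*pi; visible defects sum to (71/24)*pi


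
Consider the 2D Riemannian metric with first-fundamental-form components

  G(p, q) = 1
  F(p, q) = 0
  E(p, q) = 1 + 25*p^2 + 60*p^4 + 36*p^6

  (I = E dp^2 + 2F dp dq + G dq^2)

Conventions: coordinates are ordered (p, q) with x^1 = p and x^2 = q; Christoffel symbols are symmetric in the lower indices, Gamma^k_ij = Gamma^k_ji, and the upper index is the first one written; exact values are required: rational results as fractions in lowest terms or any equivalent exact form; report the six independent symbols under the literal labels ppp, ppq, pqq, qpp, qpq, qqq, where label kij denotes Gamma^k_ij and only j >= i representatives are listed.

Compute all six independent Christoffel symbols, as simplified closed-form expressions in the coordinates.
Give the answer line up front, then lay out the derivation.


Answer: Gamma_ppp = (108*p^5 + 120*p^3 + 25*p)/(36*p^6 + 60*p^4 + 25*p^2 + 1), Gamma_ppq = 0, Gamma_pqq = 0, Gamma_qpp = 0, Gamma_qpq = 0, Gamma_qqq = 0

E = 1 + 25*p^2 + 60*p^4 + 36*p^6; F = 0; G = 1
Gamma^k_ij = (1/2) g^{kl} (d_i g_jl + d_j g_il - d_l g_ij), with g^inv = (1/(EG-F^2)) [[G, -F], [-F, E]]
first partials: E_p = 50*p + 240*p^3 + 216*p^5, E_q = 0, F_p = 0, F_q = 0, G_p = 0, G_q = 0
D = EG - F^2 = 1 + 25*p^2 + 60*p^4 + 36*p^6
expanded: Gamma^p_pp = (G E_p - 2F F_p + F E_q)/(2D), Gamma^p_pq = (G E_q - F G_p)/(2D), Gamma^p_qq = (2G F_q - G G_p - F G_q)/(2D), Gamma^q_pp = (2E F_p - E E_q - F E_p)/(2D), Gamma^q_pq = (E G_p - F E_q)/(2D), Gamma^q_qq = (E G_q - 2F F_q + F G_p)/(2D); substitute and cancel common factors


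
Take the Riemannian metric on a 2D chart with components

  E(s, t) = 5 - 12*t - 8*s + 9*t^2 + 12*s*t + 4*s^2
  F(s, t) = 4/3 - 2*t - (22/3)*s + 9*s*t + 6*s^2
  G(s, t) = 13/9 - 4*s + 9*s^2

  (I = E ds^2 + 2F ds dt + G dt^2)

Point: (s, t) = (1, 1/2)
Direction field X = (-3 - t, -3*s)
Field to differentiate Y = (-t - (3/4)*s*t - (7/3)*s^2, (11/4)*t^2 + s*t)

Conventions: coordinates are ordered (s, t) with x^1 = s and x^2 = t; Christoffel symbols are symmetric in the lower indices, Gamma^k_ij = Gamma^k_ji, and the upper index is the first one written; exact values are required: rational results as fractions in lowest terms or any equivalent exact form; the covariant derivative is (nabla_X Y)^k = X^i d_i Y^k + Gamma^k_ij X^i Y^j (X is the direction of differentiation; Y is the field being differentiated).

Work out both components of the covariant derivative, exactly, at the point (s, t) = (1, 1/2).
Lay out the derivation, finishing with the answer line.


E = 13/4, F = 7/2, G = 58/9 at the point
E_s = 6, E_t = 9, F_s = 55/6, F_t = 7, G_s = 14, G_t = 0
EG - F^2 = 313/36;  g^inv = (36/313) * [[58/9, -7/2], [-7/2, 13/4]]
first-kind symbols [ij,l] = (1/2)(d_i g_jl + d_j g_il - d_l g_ij): [ss,s] = E_s/2 = 3, [ss,t] = F_s - E_t/2 = 14/3, [st,s] = E_t/2 = 9/2, [st,t] = G_s/2 = 7, [tt,s] = F_t - G_s/2 = 0, [tt,t] = G_t/2 = 0
Gamma^s_ij = (G*[ij,s] - F*[ij,t])/(EG - F^2), Gamma^t_ij = (E*[ij,t] - F*[ij,s])/(EG - F^2)
Gamma_sss = 108/313, Gamma_sst = 162/313, Gamma_stt = 0, Gamma_tss = 168/313, Gamma_tst = 252/313, Gamma_ttt = 0
X = (-7/2, -3), Y = (-77/24, 19/16) at the point

Answer: (nabla_X Y)^s = 111181/3756, (nabla_X Y)^t = -6435/2504


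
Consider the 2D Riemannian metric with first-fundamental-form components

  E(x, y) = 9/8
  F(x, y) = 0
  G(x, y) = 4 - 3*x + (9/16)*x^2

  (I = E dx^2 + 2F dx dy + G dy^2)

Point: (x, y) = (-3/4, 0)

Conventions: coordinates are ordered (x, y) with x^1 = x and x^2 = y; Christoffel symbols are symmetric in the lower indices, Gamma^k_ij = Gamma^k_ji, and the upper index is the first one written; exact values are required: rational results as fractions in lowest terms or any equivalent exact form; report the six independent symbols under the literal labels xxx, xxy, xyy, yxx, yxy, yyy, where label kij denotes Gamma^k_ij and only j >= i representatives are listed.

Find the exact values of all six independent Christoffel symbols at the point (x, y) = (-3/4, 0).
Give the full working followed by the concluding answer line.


E = 9/8, F = 0, G = 1681/256 at the point
E_x = 0, E_y = 0, F_x = 0, F_y = 0, G_x = -123/32, G_y = 0
EG - F^2 = 15129/2048;  g^inv = (2048/15129) * [[1681/256, 0], [0, 9/8]]
first-kind symbols [ij,l] = (1/2)(d_i g_jl + d_j g_il - d_l g_ij): [xx,x] = E_x/2 = 0, [xx,y] = F_x - E_y/2 = 0, [xy,x] = E_y/2 = 0, [xy,y] = G_x/2 = -123/64, [yy,x] = F_y - G_x/2 = 123/64, [yy,y] = G_y/2 = 0
Gamma^x_ij = (G*[ij,x] - F*[ij,y])/(EG - F^2), Gamma^y_ij = (E*[ij,y] - F*[ij,x])/(EG - F^2)

Answer: Gamma_xxx = 0, Gamma_xxy = 0, Gamma_xyy = 41/24, Gamma_yxx = 0, Gamma_yxy = -12/41, Gamma_yyy = 0


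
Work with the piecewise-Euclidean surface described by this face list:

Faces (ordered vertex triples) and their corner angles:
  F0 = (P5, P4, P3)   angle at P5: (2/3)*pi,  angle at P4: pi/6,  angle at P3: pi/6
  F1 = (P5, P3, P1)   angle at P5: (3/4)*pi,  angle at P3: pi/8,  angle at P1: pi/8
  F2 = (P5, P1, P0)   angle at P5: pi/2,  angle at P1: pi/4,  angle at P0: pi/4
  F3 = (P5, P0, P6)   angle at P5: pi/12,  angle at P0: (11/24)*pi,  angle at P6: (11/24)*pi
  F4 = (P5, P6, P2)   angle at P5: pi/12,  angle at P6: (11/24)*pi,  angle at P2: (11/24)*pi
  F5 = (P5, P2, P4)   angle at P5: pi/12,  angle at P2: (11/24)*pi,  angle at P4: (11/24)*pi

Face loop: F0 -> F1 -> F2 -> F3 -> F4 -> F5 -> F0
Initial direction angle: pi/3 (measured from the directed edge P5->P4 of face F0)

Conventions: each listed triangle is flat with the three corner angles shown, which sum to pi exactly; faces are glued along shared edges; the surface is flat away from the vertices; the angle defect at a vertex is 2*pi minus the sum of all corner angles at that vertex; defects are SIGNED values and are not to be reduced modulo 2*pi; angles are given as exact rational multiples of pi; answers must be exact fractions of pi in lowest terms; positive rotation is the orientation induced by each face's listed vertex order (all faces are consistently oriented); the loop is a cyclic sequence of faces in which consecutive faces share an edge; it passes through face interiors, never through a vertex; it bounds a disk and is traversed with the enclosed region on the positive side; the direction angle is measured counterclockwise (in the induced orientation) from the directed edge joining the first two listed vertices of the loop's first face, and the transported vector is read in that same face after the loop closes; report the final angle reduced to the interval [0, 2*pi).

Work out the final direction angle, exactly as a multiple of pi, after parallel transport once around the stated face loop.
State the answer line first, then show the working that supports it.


Answer: final direction angle = pi/6

enclosed vertex P5: corner angles sum to (13/6)*pi, defect = 2*pi - (13/6)*pi = -pi/6
summing the enclosed defects onto the initial angle, mod 2*pi in the induced orientation:
final angle = pi/3 - pi/6 = pi/6 (mod 2*pi)


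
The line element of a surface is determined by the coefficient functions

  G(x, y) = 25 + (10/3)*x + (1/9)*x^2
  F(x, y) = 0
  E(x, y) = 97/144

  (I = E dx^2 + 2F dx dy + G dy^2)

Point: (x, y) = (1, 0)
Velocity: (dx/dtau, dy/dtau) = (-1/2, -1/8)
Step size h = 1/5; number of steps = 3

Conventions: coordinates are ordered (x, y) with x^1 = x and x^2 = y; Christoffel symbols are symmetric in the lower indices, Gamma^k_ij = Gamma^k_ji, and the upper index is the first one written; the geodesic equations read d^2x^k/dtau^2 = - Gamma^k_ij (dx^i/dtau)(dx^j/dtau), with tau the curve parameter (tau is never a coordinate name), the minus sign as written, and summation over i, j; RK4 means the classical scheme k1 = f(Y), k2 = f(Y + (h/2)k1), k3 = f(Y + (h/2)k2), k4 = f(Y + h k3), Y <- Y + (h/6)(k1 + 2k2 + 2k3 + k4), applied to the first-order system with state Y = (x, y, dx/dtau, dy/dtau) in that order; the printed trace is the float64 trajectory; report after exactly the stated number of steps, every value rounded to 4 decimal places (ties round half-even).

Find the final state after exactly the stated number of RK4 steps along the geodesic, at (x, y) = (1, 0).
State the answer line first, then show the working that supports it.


Answer: x = 0.7076, y = -0.0764, dx/dtau = -0.4746, dy/dtau = -0.1297

f(Y) = (dx/dtau, dy/dtau, -Gamma^x_ij Y'^i Y'^j, -Gamma^y_ij Y'^i Y'^j) with the Gammas evaluated at the stage position; h = 0.200000; intermediate values shown to 6 dp
step 0: x = 1.0000, y = 0.0000, dx/dtau = -0.5000, dy/dtau = -0.1250
step 1:
  k1: at (x, y) = (1.000000, 0.000000), (dx/dtau, dy/dtau) = (-0.500000, -0.125000); Gamma_xxx = 0.000000, Gamma_xxy = 0.000000, Gamma_xyy = -2.639175, Gamma_yxx = 0.000000, Gamma_yxy = 0.062500, Gamma_yyy = 0.000000; k1 = (-0.500000, -0.125000, 0.041237, -0.007812)
  k2: at (x, y) = (0.950000, -0.012500), (dx/dtau, dy/dtau) = (-0.495876, -0.125781); Gamma_xxx = 0.000000, Gamma_xxy = 0.000000, Gamma_xyy = -2.630928, Gamma_yxx = 0.000000, Gamma_yxy = 0.062696, Gamma_yyy = 0.000000; k2 = (-0.495876, -0.125781, 0.041624, -0.007821)
  k3: at (x, y) = (0.950412, -0.012578), (dx/dtau, dy/dtau) = (-0.495838, -0.125782); Gamma_xxx = 0.000000, Gamma_xxy = 0.000000, Gamma_xyy = -2.630996, Gamma_yxx = 0.000000, Gamma_yxy = 0.062694, Gamma_yyy = 0.000000; k3 = (-0.495838, -0.125782, 0.041625, -0.007820)
  k4: at (x, y) = (0.900832, -0.025156), (dx/dtau, dy/dtau) = (-0.491675, -0.126564); Gamma_xxx = 0.000000, Gamma_xxy = 0.000000, Gamma_xyy = -2.622818, Gamma_yxx = 0.000000, Gamma_yxy = 0.062890, Gamma_yyy = 0.000000; k4 = (-0.491675, -0.126564, 0.042013, -0.007827)
  Y <- Y + (h/6)(k1 + 2k2 + 2k3 + k4): x = 0.9008, y = -0.0252, dx/dtau = -0.4917, dy/dtau = -0.1266
step 2:
  k1: at (x, y) = (0.900830, -0.025156), (dx/dtau, dy/dtau) = (-0.491675, -0.126564); Gamma_xxx = 0.000000, Gamma_xxy = 0.000000, Gamma_xyy = -2.622817, Gamma_yxx = 0.000000, Gamma_yxy = 0.062890, Gamma_yyy = 0.000000; k1 = (-0.491675, -0.126564, 0.042013, -0.007827)
  k2: at (x, y) = (0.851662, -0.037813), (dx/dtau, dy/dtau) = (-0.487474, -0.127347); Gamma_xxx = 0.000000, Gamma_xxy = 0.000000, Gamma_xyy = -2.614707, Gamma_yxx = 0.000000, Gamma_yxy = 0.063085, Gamma_yyy = 0.000000; k2 = (-0.487474, -0.127347, 0.042403, -0.007832)
  k3: at (x, y) = (0.852083, -0.037891), (dx/dtau, dy/dtau) = (-0.487435, -0.127347); Gamma_xxx = 0.000000, Gamma_xxy = 0.000000, Gamma_xyy = -2.614777, Gamma_yxx = 0.000000, Gamma_yxy = 0.063083, Gamma_yyy = 0.000000; k3 = (-0.487435, -0.127347, 0.042405, -0.007832)
  k4: at (x, y) = (0.803343, -0.050626), (dx/dtau, dy/dtau) = (-0.483194, -0.128130); Gamma_xxx = 0.000000, Gamma_xxy = 0.000000, Gamma_xyy = -2.606737, Gamma_yxx = 0.000000, Gamma_yxy = 0.063278, Gamma_yyy = 0.000000; k4 = (-0.483194, -0.128130, 0.042796, -0.007835)
  Y <- Y + (h/6)(k1 + 2k2 + 2k3 + k4): x = 0.8033, y = -0.0506, dx/dtau = -0.4832, dy/dtau = -0.1281
step 3:
  k1: at (x, y) = (0.803340, -0.050626), (dx/dtau, dy/dtau) = (-0.483194, -0.128130); Gamma_xxx = 0.000000, Gamma_xxy = 0.000000, Gamma_xyy = -2.606737, Gamma_yxx = 0.000000, Gamma_yxy = 0.063278, Gamma_yyy = 0.000000; k1 = (-0.483194, -0.128130, 0.042796, -0.007835)
  k2: at (x, y) = (0.755021, -0.063439), (dx/dtau, dy/dtau) = (-0.478915, -0.128914); Gamma_xxx = 0.000000, Gamma_xxy = 0.000000, Gamma_xyy = -2.598766, Gamma_yxx = 0.000000, Gamma_yxy = 0.063472, Gamma_yyy = 0.000000; k2 = (-0.478915, -0.128914, 0.043188, -0.007837)
  k3: at (x, y) = (0.755449, -0.063517), (dx/dtau, dy/dtau) = (-0.478875, -0.128914); Gamma_xxx = 0.000000, Gamma_xxy = 0.000000, Gamma_xyy = -2.598837, Gamma_yxx = 0.000000, Gamma_yxy = 0.063470, Gamma_yyy = 0.000000; k3 = (-0.478875, -0.128914, 0.043190, -0.007837)
  k4: at (x, y) = (0.707565, -0.076409), (dx/dtau, dy/dtau) = (-0.474556, -0.129698); Gamma_xxx = 0.000000, Gamma_xxy = 0.000000, Gamma_xyy = -2.590939, Gamma_yxx = 0.000000, Gamma_yxy = 0.063664, Gamma_yyy = 0.000000; k4 = (-0.474556, -0.129698, 0.043583, -0.007837)
  Y <- Y + (h/6)(k1 + 2k2 + 2k3 + k4): x = 0.7076, y = -0.0764, dx/dtau = -0.4746, dy/dtau = -0.1297


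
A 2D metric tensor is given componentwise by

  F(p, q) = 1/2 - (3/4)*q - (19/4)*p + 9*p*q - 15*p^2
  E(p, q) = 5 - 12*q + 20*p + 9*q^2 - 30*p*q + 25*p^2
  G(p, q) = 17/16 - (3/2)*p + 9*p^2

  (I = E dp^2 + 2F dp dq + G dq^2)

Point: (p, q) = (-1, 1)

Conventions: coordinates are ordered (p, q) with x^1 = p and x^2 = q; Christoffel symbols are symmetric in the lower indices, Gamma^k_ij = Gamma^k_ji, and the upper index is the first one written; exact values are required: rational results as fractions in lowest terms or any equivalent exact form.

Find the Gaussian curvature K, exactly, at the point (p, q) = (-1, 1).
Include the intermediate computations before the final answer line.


E = 37, F = -39/2, G = 185/16, EG - F^2 = 761/16 at the point
E_p = -60, E_q = 36, F_p = 137/4, F_q = -39/4, G_p = -39/2, G_q = 0
E_qq = 18, F_pq = 9, G_pp = 18
The intrinsic route: Brioschi's K = (det M1 - det M2)/(EG - F^2)^2.
M1 = [[-E_qq/2 + F_pq - G_pp/2, E_p/2, F_p - E_q/2], [F_q - G_p/2, E, F], [G_q/2, F, G]] = [[-9, -30, 65/4], [0, 37, -39/2], [0, -39/2, 185/16]]; det M1 = -6849/16
M2 = [[0, E_q/2, G_p/2], [E_q/2, E, F], [G_p/2, F, G]] = [[0, 18, -39/4], [18, 37, -39/2], [-39/4, -39/2, 185/16]]; det M2 = -6705/16
det M1 - det M2 = -9; K = -9 / (761/16)^2 = -2304/579121

Answer: K = -2304/579121


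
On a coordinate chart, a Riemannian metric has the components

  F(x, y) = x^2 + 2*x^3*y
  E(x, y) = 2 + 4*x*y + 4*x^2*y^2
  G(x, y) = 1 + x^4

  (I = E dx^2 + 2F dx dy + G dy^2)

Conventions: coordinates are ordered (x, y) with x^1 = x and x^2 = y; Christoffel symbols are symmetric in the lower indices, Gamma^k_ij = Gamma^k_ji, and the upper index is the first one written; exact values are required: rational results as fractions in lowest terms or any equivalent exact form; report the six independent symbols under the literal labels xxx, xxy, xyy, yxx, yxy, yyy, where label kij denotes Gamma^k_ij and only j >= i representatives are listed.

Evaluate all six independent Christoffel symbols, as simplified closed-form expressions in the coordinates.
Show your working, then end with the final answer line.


E = 2 + 4*x*y + 4*x^2*y^2; F = x^2 + 2*x^3*y; G = 1 + x^4
Gamma^k_ij = (1/2) g^{kl} (d_i g_jl + d_j g_il - d_l g_ij), with g^inv = (1/(EG-F^2)) [[G, -F], [-F, E]]
first partials: E_x = 4*y + 8*x*y^2, E_y = 4*x + 8*x^2*y, F_x = 2*x + 6*x^2*y, F_y = 2*x^3, G_x = 4*x^3, G_y = 0
D = EG - F^2 = 2 + 4*x*y + 4*x^2*y^2 + x^4
expanded: Gamma^x_xx = (G E_x - 2F F_x + F E_y)/(2D), Gamma^x_xy = (G E_y - F G_x)/(2D), Gamma^x_yy = (2G F_y - G G_x - F G_y)/(2D), Gamma^y_xx = (2E F_x - E E_y - F E_x)/(2D), Gamma^y_xy = (E G_x - F E_y)/(2D), Gamma^y_yy = (E G_y - 2F F_y + F G_x)/(2D); substitute and cancel common factors

Answer: Gamma_xxx = (4*x*y^2 + 2*y)/(x^4 + 4*x^2*y^2 + 4*x*y + 2), Gamma_xxy = (4*x^2*y + 2*x)/(x^4 + 4*x^2*y^2 + 4*x*y + 2), Gamma_xyy = 0, Gamma_yxx = 2*x^2*y/(x^4 + 4*x^2*y^2 + 4*x*y + 2), Gamma_yxy = 2*x^3/(x^4 + 4*x^2*y^2 + 4*x*y + 2), Gamma_yyy = 0


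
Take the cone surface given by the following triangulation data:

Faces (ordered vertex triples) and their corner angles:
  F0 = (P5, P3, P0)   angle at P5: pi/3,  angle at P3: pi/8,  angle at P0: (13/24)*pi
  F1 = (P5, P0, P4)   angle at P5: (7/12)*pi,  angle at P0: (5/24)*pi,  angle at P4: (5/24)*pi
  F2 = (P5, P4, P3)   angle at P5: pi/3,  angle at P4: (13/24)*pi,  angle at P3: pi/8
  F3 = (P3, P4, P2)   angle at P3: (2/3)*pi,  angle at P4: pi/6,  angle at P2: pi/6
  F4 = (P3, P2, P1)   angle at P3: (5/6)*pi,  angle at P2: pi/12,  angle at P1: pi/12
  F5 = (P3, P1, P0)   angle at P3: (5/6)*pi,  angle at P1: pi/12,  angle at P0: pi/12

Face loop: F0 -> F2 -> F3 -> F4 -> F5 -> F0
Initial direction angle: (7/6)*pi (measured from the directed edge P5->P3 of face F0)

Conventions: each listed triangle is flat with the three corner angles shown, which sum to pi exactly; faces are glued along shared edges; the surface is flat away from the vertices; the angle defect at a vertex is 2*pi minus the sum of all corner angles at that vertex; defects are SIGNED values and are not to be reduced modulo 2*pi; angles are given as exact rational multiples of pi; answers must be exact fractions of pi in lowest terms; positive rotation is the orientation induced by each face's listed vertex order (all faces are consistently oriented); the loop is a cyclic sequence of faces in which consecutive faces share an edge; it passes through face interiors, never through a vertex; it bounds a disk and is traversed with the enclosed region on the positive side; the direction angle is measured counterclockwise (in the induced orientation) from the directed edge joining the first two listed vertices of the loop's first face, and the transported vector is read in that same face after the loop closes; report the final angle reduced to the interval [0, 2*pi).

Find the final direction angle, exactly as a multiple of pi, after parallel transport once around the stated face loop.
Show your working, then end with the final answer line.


enclosed vertex P3: corner angles sum to (31/12)*pi, defect = 2*pi - (31/12)*pi = (-7/12)*pi
transport around the loop rotates by the sum of enclosed defects; add to the initial angle mod 2*pi
final angle = (7/6)*pi - (7/12)*pi = (7/12)*pi (mod 2*pi)

Answer: final direction angle = (7/12)*pi


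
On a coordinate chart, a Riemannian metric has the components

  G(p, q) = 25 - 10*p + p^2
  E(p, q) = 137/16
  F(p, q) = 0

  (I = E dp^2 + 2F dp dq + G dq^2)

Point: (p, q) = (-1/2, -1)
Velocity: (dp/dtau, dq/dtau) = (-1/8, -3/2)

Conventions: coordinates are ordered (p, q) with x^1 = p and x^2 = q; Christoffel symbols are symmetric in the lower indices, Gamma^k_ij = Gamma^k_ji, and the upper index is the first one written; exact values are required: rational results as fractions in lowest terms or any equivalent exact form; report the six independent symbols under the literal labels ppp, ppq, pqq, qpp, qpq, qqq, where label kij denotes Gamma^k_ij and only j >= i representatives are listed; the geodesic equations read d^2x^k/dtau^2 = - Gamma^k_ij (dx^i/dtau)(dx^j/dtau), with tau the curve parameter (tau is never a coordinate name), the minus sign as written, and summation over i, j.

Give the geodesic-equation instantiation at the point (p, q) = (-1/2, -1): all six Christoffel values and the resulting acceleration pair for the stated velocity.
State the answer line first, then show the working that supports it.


Answer: Gamma_ppp = 0, Gamma_ppq = 0, Gamma_pqq = 88/137, Gamma_qpp = 0, Gamma_qpq = -2/11, Gamma_qqq = 0; accelerations (d^2p/dtau^2, d^2q/dtau^2) = (-198/137, 3/44)

E = 137/16, F = 0, G = 121/4 at the point
E_p = 0, E_q = 0, F_p = 0, F_q = 0, G_p = -11, G_q = 0
EG - F^2 = 16577/64;  g^inv = (64/16577) * [[121/4, 0], [0, 137/16]]
first-kind symbols [ij,l] = (1/2)(d_i g_jl + d_j g_il - d_l g_ij): [pp,p] = E_p/2 = 0, [pp,q] = F_p - E_q/2 = 0, [pq,p] = E_q/2 = 0, [pq,q] = G_p/2 = -11/2, [qq,p] = F_q - G_p/2 = 11/2, [qq,q] = G_q/2 = 0
Gamma^p_ij = (G*[ij,p] - F*[ij,q])/(EG - F^2), Gamma^q_ij = (E*[ij,q] - F*[ij,p])/(EG - F^2)
Gamma_ppp = 0, Gamma_ppq = 0, Gamma_pqq = 88/137, Gamma_qpp = 0, Gamma_qpq = -2/11, Gamma_qqq = 0
d^2p/dtau^2 = -(Gamma_ppp*(-1/8)^2 + 2*Gamma_ppq*(-1/8)*(-3/2) + Gamma_pqq*(-3/2)^2) = -198/137
d^2q/dtau^2 = -(Gamma_qpp*(-1/8)^2 + 2*Gamma_qpq*(-1/8)*(-3/2) + Gamma_qqq*(-3/2)^2) = 3/44


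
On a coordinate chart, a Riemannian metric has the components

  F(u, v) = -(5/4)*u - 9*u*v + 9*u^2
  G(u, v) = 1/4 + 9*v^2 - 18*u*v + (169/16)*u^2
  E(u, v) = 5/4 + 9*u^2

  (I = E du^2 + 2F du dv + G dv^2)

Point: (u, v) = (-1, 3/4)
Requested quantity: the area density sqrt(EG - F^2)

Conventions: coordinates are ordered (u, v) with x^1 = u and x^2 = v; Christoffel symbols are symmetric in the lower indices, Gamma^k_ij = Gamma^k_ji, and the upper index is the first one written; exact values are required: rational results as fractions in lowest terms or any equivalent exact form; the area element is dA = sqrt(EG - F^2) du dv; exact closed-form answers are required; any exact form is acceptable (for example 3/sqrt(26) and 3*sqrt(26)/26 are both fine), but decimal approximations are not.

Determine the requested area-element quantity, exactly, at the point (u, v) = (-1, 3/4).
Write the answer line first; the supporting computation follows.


Answer: sqrt(EG - F^2) = 3*sqrt(86)/8

E = 41/4, F = 17, G = 235/8; EG - F^2 = 387/32


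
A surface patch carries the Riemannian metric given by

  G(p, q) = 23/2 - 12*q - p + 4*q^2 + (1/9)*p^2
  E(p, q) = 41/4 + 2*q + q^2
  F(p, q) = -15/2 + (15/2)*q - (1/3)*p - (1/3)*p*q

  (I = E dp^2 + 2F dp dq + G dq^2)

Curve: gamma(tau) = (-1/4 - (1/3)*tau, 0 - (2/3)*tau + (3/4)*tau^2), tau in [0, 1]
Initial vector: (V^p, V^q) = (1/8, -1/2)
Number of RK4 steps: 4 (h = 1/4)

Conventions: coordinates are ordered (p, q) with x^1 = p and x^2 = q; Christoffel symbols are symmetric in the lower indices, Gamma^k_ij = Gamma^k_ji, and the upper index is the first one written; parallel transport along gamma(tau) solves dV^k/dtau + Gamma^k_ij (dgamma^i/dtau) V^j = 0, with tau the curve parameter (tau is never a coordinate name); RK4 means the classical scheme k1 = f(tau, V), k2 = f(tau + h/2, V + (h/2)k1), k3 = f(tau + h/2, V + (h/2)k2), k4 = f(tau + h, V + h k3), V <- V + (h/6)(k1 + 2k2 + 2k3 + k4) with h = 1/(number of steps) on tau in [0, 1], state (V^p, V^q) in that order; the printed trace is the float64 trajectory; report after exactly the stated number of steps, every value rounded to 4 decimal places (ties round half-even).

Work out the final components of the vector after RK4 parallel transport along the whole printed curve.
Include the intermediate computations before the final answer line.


gamma'(tau) = (-1/3, -2/3 + (3/2)*tau); f(tau, V)^k = -Gamma^k_ij(gamma(tau)) gamma'^i(tau) V^j; h = 1/4; intermediate values shown to 6 dp
curve data and Christoffel symbols at the stage parameters:
  tau = 0.000000: gamma = (-0.250000, 0.000000), gamma' = (-0.333333, -0.666667); Gamma_ppp = -0.150971, Gamma_ppq = 0.119731, Gamma_pqq = 0.776497, Gamma_qpp = -0.208646, Gamma_qpq = 0.030640, Gamma_qqq = -0.020497
  tau = 0.125000: gamma = (-0.291667, -0.071615), gamma' = (-0.333333, -0.479167); Gamma_ppp = -0.151160, Gamma_ppq = 0.115893, Gamma_pqq = 0.816489, Gamma_qpp = -0.192342, Gamma_qpq = 0.030642, Gamma_qqq = 0.015934
  tau = 0.250000: gamma = (-0.333333, -0.119792), gamma' = (-0.333333, -0.291667); Gamma_ppp = -0.150253, Gamma_ppq = 0.112357, Gamma_pqq = 0.847062, Gamma_qpp = -0.181462, Gamma_qpq = 0.029654, Gamma_qqq = 0.041377
  tau = 0.375000: gamma = (-0.375000, -0.144531), gamma' = (-0.333333, -0.104167); Gamma_ppp = -0.148811, Gamma_ppq = 0.109817, Gamma_pqq = 0.864782, Gamma_qpp = -0.175226, Gamma_qpq = 0.028396, Gamma_qqq = 0.054906
  tau = 0.500000: gamma = (-0.416667, -0.145833), gamma' = (-0.333333, 0.083333); Gamma_ppp = -0.147133, Gamma_ppq = 0.108729, Gamma_pqq = 0.867719, Gamma_qpp = -0.173252, Gamma_qpq = 0.027245, Gamma_qqq = 0.055964
  tau = 0.625000: gamma = (-0.458333, -0.123698), gamma' = (-0.333333, 0.270833); Gamma_ppp = -0.145228, Gamma_ppq = 0.109172, Gamma_pqq = 0.855830, Gamma_qpp = -0.175416, Gamma_qpq = 0.026208, Gamma_qqq = 0.044602
  tau = 0.750000: gamma = (-0.500000, -0.078125), gamma' = (-0.333333, 0.458333); Gamma_ppp = -0.142811, Gamma_ppq = 0.110850, Gamma_pqq = 0.830955, Gamma_qpp = -0.181835, Gamma_qpq = 0.024923, Gamma_qqq = 0.021469
  tau = 0.875000: gamma = (-0.541667, -0.009115), gamma' = (-0.333333, 0.645833); Gamma_ppp = -0.139348, Gamma_ppq = 0.113237, Gamma_pqq = 0.796436, Gamma_qpp = -0.192949, Gamma_qpq = 0.022700, Gamma_qqq = -0.012412
  tau = 1.000000: gamma = (-0.583333, 0.083333), gamma' = (-0.333333, 0.833333); Gamma_ppp = -0.134074, Gamma_ppq = 0.115795, Gamma_pqq = 0.756523, Gamma_qpp = -0.209703, Gamma_qpq = 0.018556, Gamma_qqq = -0.056053
step 0: V^p = 0.1250, V^q = -0.5000
step 1: k1 = (-0.275100, -0.004415), k2 = (-0.214704, -0.013413), k3 = (-0.215148, -0.013807), k4 = (-0.144471, -0.014744); V <- V + (h/6)(k1 + 2k2 + 2k3 + k4): V^p = 0.0717, V^q = -0.5031
step 2: k1 = (-0.144370, -0.014760), k2 = (-0.066013, -0.010642), k3 = (-0.066322, -0.011177), k4 = (0.015042, -0.005543); V <- V + (h/6)(k1 + 2k2 + 2k3 + k4): V^p = 0.0553, V^q = -0.5057
step 3: k1 = (0.015028, -0.005552), k2 = (0.094497, -0.002055), k3 = (0.093637, -0.002707), k4 = (0.166412, -0.004892); V <- V + (h/6)(k1 + 2k2 + 2k3 + k4): V^p = 0.0785, V^q = -0.5066
step 4: k1 = (0.166482, -0.004880), k2 = (0.229851, -0.015748), k3 = (0.229551, -0.016395), k4 = (0.283041, -0.038614); V <- V + (h/6)(k1 + 2k2 + 2k3 + k4): V^p = 0.1355, V^q = -0.5111

Answer: V^p = 0.1355, V^q = -0.5111


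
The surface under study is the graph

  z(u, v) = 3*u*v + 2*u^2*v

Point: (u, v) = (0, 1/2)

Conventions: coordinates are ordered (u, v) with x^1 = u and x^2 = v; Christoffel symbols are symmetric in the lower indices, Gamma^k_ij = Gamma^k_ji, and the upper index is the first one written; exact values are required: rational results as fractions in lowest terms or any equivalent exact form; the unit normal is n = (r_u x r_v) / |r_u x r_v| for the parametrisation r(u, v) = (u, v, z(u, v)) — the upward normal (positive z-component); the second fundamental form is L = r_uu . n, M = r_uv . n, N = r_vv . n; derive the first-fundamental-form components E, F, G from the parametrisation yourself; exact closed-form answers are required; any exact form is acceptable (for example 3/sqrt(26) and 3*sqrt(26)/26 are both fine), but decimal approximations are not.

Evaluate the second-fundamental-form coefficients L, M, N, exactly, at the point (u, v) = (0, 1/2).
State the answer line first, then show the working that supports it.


Answer: L = 4*sqrt(13)/13, M = 6*sqrt(13)/13, N = 0

z_u = 3/2, z_v = 0, z_uu = 2, z_uv = 3, z_vv = 0
E = 13/4, F = 0, G = 1; answer radicand W^2 = 13/4
unnormalised second-form numerators: l = 2, m = 3, n = 0; L = l/sqrt(13/4), and similarly M = m/sqrt(W^2), N = n/sqrt(W^2)


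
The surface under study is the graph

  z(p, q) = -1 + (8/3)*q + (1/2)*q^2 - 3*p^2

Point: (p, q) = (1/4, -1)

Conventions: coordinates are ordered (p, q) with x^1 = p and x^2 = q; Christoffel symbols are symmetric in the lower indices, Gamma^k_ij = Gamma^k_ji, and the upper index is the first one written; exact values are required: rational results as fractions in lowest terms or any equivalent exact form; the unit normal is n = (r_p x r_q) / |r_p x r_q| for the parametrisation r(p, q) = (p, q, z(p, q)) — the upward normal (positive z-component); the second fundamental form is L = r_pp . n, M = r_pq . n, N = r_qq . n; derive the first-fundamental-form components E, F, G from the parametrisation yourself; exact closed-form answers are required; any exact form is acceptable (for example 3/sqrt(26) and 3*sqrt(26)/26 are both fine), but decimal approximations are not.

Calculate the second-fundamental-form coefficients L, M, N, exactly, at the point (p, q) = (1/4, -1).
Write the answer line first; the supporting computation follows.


Answer: L = -36*sqrt(217)/217, M = 0, N = 6*sqrt(217)/217

z_p = -3/2, z_q = 5/3, z_pp = -6, z_pq = 0, z_qq = 1
E = 13/4, F = -5/2, G = 34/9; answer radicand W^2 = 217/36
unnormalised second-form numerators: l = -6, m = 0, n = 1; L = l/sqrt(217/36), and similarly M = m/sqrt(W^2), N = n/sqrt(W^2)


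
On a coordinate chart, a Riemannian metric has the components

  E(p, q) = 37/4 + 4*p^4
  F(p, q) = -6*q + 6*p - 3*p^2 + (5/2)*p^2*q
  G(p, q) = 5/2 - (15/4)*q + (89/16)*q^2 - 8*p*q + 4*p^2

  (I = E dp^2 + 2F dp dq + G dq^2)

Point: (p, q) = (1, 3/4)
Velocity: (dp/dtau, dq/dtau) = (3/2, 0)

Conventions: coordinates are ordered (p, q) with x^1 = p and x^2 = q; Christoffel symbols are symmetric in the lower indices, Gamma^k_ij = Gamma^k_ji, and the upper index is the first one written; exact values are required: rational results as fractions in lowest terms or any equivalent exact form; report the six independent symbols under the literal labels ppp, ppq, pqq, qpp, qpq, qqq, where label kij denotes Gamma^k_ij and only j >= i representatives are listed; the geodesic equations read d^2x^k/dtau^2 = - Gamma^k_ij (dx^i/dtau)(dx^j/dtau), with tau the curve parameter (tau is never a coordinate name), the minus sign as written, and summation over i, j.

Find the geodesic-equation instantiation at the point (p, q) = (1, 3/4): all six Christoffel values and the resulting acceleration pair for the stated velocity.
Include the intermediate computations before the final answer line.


E = 53/4, F = 3/8, G = 209/256 at the point
E_p = 16, E_q = 0, F_p = 15/4, F_q = -7/2, G_p = 2, G_q = -109/32
EG - F^2 = 10933/1024;  g^inv = (1024/10933) * [[209/256, -3/8], [-3/8, 53/4]]
first-kind symbols [ij,l] = (1/2)(d_i g_jl + d_j g_il - d_l g_ij): [pp,p] = E_p/2 = 8, [pp,q] = F_p - E_q/2 = 15/4, [pq,p] = E_q/2 = 0, [pq,q] = G_p/2 = 1, [qq,p] = F_q - G_p/2 = -9/2, [qq,q] = G_q/2 = -109/64
Gamma^p_ij = (G*[ij,p] - F*[ij,q])/(EG - F^2), Gamma^q_ij = (E*[ij,q] - F*[ij,p])/(EG - F^2)
Gamma_ppp = 5248/10933, Gamma_ppq = -384/10933, Gamma_pqq = -3108/10933, Gamma_qpp = 47808/10933, Gamma_qpq = 13568/10933, Gamma_qqq = -21380/10933
d^2p/dtau^2 = -(Gamma_ppp*(3/2)^2 + 2*Gamma_ppq*(3/2)*(0) + Gamma_pqq*(0)^2) = -11808/10933
d^2q/dtau^2 = -(Gamma_qpp*(3/2)^2 + 2*Gamma_qpq*(3/2)*(0) + Gamma_qqq*(0)^2) = -107568/10933

Answer: Gamma_ppp = 5248/10933, Gamma_ppq = -384/10933, Gamma_pqq = -3108/10933, Gamma_qpp = 47808/10933, Gamma_qpq = 13568/10933, Gamma_qqq = -21380/10933; accelerations (d^2p/dtau^2, d^2q/dtau^2) = (-11808/10933, -107568/10933)


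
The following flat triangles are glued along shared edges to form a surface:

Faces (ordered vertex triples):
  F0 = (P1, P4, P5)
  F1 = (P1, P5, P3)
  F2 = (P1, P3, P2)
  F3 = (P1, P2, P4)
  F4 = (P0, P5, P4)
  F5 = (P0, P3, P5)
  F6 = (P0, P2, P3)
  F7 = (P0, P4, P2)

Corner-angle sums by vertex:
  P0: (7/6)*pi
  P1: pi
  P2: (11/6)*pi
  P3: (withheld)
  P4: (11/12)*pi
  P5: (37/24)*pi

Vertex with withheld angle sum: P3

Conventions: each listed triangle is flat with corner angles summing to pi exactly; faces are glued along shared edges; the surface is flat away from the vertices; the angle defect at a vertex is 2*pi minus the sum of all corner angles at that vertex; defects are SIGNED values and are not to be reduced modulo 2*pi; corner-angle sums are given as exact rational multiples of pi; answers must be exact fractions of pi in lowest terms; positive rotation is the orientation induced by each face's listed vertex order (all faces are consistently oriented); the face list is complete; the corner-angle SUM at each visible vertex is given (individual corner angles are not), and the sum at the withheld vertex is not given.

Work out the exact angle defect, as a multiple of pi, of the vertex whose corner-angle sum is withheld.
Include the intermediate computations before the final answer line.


V = 6, E = 12, F = 8; chi = V - E + F = 2
Gauss-Bonnet: total defect = 2*pi*chi = 4*pi; visible defects sum to (85/24)*pi

Answer: defect(P3) = (11/24)*pi


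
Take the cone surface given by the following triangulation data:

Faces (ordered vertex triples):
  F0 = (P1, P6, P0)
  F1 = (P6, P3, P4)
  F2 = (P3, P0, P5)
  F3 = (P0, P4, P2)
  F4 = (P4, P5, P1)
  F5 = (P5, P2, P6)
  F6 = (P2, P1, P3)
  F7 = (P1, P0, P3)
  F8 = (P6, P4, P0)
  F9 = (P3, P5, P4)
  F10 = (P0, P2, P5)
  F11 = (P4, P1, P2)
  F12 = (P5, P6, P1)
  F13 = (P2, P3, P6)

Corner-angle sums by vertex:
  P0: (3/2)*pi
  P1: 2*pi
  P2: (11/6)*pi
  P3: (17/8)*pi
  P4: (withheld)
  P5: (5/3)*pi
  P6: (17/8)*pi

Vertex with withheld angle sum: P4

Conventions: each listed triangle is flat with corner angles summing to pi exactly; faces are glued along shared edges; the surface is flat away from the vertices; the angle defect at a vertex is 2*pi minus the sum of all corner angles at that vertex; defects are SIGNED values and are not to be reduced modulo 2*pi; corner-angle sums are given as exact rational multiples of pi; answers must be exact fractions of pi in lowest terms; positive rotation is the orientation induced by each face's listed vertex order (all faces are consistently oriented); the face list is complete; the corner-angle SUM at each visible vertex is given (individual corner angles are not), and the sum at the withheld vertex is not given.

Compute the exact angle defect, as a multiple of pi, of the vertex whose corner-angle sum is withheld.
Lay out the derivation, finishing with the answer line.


V = 7, E = 21, F = 14; chi = V - E + F = 0
Gauss-Bonnet: total defect = 2*pi*chi = 0; visible defects sum to (3/4)*pi

Answer: defect(P4) = (-3/4)*pi


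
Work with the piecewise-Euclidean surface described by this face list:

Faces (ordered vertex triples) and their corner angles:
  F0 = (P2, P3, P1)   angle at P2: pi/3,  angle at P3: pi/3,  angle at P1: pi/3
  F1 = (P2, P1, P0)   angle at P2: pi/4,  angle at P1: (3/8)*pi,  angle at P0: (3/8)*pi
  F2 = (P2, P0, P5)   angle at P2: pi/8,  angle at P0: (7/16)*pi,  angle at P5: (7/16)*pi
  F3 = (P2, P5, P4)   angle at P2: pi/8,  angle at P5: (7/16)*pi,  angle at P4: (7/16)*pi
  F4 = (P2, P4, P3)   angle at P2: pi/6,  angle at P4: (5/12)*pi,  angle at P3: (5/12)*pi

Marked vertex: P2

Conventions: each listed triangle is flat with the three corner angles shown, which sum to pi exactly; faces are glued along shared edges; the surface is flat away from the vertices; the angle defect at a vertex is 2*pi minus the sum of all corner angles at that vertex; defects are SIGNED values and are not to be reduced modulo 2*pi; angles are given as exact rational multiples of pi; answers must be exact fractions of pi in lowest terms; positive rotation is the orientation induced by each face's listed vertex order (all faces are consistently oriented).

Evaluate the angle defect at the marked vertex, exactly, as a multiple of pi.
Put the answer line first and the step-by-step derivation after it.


Answer: defect(P2) = pi

Sum of corner angles at P2: pi
defect = 2*pi - pi


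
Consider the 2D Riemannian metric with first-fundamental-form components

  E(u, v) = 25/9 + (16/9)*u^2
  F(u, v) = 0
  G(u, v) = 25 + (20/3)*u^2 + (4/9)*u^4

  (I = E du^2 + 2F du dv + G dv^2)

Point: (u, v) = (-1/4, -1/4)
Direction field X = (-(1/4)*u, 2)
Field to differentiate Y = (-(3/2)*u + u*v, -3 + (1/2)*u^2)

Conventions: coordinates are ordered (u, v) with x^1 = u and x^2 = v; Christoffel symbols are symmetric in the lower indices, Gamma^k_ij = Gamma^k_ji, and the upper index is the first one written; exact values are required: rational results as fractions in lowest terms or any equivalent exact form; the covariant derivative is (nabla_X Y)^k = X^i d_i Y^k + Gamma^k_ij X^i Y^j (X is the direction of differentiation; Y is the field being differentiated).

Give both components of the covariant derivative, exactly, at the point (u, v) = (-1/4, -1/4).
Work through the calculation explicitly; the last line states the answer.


E = 26/9, F = 0, G = 14641/576 at the point
E_u = -8/9, E_v = 0, F_u = 0, F_v = 0, G_u = -121/36, G_v = 0
EG - F^2 = 190333/2592;  g^inv = (2592/190333) * [[14641/576, 0], [0, 26/9]]
first-kind symbols [ij,l] = (1/2)(d_i g_jl + d_j g_il - d_l g_ij): [uu,u] = E_u/2 = -4/9, [uu,v] = F_u - E_v/2 = 0, [uv,u] = E_v/2 = 0, [uv,v] = G_u/2 = -121/72, [vv,u] = F_v - G_u/2 = 121/72, [vv,v] = G_v/2 = 0
Gamma^u_ij = (G*[ij,u] - F*[ij,v])/(EG - F^2), Gamma^v_ij = (E*[ij,v] - F*[ij,u])/(EG - F^2)
Gamma_uuu = -2/13, Gamma_uuv = 0, Gamma_uvv = 121/208, Gamma_vuu = 0, Gamma_vuv = -8/121, Gamma_vvv = 0
X = (1/16, 2), Y = (7/16, -95/32) at the point

Answer: (nabla_X Y)^u = -13537/3328, (nabla_X Y)^v = -237/3872


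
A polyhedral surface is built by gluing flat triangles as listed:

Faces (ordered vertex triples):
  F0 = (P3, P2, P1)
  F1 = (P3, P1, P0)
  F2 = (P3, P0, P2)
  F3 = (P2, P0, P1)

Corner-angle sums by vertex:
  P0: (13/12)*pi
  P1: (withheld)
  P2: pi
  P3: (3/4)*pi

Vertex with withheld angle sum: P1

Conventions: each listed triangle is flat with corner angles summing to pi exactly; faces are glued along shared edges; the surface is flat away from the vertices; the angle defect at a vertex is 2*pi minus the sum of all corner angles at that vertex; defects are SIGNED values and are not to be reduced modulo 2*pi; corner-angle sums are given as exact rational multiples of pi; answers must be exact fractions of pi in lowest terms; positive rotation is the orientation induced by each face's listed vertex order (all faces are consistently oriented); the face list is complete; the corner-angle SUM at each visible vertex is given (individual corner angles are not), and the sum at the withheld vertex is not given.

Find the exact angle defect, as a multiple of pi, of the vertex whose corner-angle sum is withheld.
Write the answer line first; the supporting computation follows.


Answer: defect(P1) = (5/6)*pi

V = 4, E = 6, F = 4; chi = V - E + F = 2
Gauss-Bonnet: total defect = 2*pi*chi = 4*pi; visible defects sum to (19/6)*pi
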